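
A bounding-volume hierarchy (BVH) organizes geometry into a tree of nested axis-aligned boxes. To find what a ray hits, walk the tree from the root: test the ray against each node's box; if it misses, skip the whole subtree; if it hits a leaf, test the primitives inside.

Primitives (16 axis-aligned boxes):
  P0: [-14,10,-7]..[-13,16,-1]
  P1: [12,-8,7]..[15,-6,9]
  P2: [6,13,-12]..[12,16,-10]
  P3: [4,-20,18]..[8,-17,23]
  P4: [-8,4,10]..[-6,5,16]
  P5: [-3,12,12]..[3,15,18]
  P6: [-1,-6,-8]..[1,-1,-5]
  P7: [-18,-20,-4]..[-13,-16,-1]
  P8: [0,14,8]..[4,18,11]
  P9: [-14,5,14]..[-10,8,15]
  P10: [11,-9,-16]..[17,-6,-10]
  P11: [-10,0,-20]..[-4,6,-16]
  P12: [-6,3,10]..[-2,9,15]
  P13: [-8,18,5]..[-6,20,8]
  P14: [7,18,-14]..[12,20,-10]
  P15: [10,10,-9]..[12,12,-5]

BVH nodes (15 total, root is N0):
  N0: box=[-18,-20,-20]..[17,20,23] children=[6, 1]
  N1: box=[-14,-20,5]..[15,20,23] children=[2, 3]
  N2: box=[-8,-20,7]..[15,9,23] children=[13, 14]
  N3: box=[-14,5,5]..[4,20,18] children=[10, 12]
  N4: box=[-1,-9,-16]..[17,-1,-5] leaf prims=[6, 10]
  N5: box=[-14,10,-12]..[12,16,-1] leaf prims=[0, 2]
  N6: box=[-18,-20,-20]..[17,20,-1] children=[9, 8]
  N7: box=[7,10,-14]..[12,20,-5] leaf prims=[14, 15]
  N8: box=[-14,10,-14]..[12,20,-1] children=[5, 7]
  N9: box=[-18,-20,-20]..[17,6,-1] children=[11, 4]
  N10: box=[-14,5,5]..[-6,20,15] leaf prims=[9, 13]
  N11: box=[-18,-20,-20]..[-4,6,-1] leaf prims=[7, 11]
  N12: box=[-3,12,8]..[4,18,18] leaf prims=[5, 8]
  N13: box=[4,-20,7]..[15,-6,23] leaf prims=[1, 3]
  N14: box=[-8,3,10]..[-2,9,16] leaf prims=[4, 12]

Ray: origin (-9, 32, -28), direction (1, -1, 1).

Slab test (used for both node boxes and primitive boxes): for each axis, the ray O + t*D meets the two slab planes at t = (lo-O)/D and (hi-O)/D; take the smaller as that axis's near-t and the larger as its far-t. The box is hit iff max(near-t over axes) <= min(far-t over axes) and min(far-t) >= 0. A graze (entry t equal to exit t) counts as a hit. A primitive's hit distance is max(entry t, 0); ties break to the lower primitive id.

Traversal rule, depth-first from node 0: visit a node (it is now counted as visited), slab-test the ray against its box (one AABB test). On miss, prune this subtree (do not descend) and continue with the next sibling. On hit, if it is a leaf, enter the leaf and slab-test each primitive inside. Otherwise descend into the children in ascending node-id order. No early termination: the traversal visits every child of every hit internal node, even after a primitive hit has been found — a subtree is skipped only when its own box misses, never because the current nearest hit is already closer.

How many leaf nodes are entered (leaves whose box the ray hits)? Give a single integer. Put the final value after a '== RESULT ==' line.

Walk:
N0 x:[-9,26] y:[12,52] z:[8,51] -> hit [12,26], descend [1, 6]
  N1 x:[-5,24] y:[12,52] z:[33,51] -> miss, prune
  N6 x:[-9,26] y:[12,52] z:[8,27] -> hit [12,26], descend [8, 9]
    N8 x:[-5,21] y:[12,22] z:[14,27] -> hit [14,21], descend [5, 7]
      N5 x:[-5,21] y:[16,22] z:[16,27] -> hit [16,21] leaf, test {P0(miss), P2@t=16}
      N7 x:[16,21] y:[12,22] z:[14,23] -> hit [16,21] leaf, test {P14(miss), P15@t=20}
    N9 x:[-9,26] y:[26,52] z:[8,27] -> hit [26,26], descend [4, 11]
      N4 x:[8,26] y:[33,41] z:[12,23] -> miss, prune
      N11 x:[-9,5] y:[26,52] z:[8,27] -> miss, prune

Visited [0, 1, 6, 8, 5, 7, 9, 4, 11]. Tests: 9 box, 2 leaf. Nearest: P2.

== RESULT ==
2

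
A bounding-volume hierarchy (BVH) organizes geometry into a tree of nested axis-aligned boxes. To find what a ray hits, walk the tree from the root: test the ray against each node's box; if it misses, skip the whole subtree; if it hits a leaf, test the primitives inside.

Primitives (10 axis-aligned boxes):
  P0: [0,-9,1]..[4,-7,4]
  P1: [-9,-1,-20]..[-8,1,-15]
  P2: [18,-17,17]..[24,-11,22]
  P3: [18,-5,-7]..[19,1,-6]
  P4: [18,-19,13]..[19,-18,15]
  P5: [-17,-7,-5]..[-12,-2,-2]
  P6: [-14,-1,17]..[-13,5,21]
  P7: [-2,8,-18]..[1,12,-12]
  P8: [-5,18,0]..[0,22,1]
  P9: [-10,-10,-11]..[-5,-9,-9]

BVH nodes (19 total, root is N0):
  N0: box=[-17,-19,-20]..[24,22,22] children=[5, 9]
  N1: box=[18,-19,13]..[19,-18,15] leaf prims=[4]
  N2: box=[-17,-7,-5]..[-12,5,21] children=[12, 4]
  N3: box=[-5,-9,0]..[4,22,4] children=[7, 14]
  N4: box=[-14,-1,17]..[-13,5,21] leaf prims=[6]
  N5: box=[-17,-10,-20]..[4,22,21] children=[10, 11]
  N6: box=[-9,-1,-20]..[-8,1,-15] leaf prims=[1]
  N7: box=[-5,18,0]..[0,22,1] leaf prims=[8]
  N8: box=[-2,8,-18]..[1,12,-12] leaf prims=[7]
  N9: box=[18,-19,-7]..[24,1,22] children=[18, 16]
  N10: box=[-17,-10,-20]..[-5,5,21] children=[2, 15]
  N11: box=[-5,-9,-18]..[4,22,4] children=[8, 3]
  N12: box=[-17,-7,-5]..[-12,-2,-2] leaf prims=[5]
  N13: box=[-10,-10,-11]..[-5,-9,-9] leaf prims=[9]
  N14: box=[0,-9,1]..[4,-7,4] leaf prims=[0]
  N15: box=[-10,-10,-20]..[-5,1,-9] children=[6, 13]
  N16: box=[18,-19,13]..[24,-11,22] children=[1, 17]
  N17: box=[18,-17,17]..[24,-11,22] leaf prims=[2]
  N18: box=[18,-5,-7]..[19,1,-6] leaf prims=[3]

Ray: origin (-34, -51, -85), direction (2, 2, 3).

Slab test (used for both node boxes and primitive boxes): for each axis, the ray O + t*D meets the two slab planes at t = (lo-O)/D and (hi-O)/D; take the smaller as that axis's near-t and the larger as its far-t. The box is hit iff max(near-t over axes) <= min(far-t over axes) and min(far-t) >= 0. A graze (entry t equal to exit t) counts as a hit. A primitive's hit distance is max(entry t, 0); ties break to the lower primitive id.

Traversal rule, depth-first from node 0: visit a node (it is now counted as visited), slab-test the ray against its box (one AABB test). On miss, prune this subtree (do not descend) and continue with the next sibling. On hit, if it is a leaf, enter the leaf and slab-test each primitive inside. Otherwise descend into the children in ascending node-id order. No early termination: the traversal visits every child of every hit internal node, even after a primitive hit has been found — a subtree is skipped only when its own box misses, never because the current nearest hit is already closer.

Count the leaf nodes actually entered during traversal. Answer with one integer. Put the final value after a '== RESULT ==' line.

Traverse from the root:
N0 x:[17/2,29] y:[16,73/2] z:[65/3,107/3] -> hit [65/3,29], descend [5, 9]
  N5 x:[17/2,19] y:[41/2,73/2] z:[65/3,106/3] -> miss, prune
  N9 x:[26,29] y:[16,26] z:[26,107/3] -> hit [26,26], descend [16, 18]
    N16 x:[26,29] y:[16,20] z:[98/3,107/3] -> miss, prune
    N18 x:[26,53/2] y:[23,26] z:[26,79/3] -> hit [26,26] leaf, test {P3@t=26}

5 AABB tests over nodes [0, 5, 9, 16, 18]; 1 leaf entered; closest P3.

== RESULT ==
1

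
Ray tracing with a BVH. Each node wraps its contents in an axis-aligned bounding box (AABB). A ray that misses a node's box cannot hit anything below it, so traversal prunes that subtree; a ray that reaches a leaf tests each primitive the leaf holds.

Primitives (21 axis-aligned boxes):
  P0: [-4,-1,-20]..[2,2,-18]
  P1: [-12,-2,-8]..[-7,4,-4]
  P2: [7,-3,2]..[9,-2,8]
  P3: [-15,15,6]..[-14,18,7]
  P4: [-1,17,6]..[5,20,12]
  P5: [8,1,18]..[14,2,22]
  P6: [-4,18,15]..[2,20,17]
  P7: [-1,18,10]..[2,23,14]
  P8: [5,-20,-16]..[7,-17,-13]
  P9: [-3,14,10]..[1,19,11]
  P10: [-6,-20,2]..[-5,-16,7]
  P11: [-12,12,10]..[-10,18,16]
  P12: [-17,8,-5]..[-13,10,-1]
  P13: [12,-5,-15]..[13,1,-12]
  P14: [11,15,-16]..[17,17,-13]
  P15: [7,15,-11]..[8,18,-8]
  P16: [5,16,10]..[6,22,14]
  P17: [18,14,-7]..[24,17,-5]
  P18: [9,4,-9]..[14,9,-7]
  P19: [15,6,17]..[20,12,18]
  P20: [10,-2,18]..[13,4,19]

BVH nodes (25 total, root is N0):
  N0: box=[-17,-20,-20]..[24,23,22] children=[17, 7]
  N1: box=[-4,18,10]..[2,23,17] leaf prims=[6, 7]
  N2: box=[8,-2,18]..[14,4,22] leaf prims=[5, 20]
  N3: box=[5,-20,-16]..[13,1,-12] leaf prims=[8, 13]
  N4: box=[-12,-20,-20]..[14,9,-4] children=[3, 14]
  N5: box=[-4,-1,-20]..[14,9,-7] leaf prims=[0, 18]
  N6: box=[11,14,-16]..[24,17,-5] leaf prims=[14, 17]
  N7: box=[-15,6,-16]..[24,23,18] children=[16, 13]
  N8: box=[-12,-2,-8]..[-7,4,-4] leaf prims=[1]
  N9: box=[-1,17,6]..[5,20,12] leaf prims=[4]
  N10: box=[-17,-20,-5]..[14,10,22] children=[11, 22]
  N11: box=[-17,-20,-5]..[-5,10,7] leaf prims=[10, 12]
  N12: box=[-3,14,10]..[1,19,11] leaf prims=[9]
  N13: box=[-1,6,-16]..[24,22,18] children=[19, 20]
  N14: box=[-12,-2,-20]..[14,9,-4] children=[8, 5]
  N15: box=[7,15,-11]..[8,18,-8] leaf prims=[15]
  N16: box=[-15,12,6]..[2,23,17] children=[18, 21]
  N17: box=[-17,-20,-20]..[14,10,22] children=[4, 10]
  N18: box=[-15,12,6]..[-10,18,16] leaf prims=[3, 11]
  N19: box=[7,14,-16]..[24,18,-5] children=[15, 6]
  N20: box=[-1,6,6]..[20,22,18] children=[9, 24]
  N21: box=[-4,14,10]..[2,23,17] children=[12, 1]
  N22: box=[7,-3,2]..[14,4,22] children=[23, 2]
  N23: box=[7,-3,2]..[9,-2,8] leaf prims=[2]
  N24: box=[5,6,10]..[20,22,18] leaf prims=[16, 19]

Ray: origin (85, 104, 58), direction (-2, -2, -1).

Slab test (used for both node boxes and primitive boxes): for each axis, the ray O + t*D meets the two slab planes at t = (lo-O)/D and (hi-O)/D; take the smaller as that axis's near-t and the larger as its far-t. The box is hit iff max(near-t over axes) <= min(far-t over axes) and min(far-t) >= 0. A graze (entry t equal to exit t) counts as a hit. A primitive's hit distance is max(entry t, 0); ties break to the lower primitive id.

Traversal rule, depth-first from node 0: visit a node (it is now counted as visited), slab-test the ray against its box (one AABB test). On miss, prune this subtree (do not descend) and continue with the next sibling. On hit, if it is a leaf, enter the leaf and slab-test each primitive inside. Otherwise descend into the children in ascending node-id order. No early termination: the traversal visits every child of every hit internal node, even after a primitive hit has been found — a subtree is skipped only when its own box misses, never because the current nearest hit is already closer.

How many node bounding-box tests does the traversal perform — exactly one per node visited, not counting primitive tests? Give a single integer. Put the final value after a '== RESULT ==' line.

Traverse from the root:
N0 x:[61/2,51] y:[81/2,62] z:[36,78] -> hit [81/2,51], descend [7, 17]
  N7 x:[61/2,50] y:[81/2,49] z:[40,74] -> hit [81/2,49], descend [13, 16]
    N13 x:[61/2,43] y:[41,49] z:[40,74] -> hit [41,43], descend [19, 20]
      N19 x:[61/2,39] y:[43,45] z:[63,74] -> miss, prune
      N20 x:[65/2,43] y:[41,49] z:[40,52] -> hit [41,43], descend [9, 24]
        N9 x:[40,43] y:[42,87/2] z:[46,52] -> miss, prune
        N24 x:[65/2,40] y:[41,49] z:[40,48] -> miss, prune
    N16 x:[83/2,50] y:[81/2,46] z:[41,52] -> hit [83/2,46], descend [18, 21]
      N18 x:[95/2,50] y:[43,46] z:[42,52] -> miss, prune
      N21 x:[83/2,89/2] y:[81/2,45] z:[41,48] -> hit [83/2,89/2], descend [1, 12]
        N1 x:[83/2,89/2] y:[81/2,43] z:[41,48] -> hit [83/2,43] leaf, test {P6@t=42, P7(miss)}
        N12 x:[42,44] y:[85/2,45] z:[47,48] -> miss, prune
  N17 x:[71/2,51] y:[47,62] z:[36,78] -> hit [47,51], descend [4, 10]
    N4 x:[71/2,97/2] y:[95/2,62] z:[62,78] -> miss, prune
    N10 x:[71/2,51] y:[47,62] z:[36,63] -> hit [47,51], descend [11, 22]
      N11 x:[45,51] y:[47,62] z:[51,63] -> hit [51,51] leaf, test {P10(miss), P12(miss)}
      N22 x:[71/2,39] y:[50,107/2] z:[36,56] -> miss, prune

Visited [0, 7, 13, 19, 20, 9, 24, 16, 18, 21, 1, 12, 17, 4, 10, 11, 22]. Tests: 17 box, 2 leaf. Nearest: P6.

== RESULT ==
17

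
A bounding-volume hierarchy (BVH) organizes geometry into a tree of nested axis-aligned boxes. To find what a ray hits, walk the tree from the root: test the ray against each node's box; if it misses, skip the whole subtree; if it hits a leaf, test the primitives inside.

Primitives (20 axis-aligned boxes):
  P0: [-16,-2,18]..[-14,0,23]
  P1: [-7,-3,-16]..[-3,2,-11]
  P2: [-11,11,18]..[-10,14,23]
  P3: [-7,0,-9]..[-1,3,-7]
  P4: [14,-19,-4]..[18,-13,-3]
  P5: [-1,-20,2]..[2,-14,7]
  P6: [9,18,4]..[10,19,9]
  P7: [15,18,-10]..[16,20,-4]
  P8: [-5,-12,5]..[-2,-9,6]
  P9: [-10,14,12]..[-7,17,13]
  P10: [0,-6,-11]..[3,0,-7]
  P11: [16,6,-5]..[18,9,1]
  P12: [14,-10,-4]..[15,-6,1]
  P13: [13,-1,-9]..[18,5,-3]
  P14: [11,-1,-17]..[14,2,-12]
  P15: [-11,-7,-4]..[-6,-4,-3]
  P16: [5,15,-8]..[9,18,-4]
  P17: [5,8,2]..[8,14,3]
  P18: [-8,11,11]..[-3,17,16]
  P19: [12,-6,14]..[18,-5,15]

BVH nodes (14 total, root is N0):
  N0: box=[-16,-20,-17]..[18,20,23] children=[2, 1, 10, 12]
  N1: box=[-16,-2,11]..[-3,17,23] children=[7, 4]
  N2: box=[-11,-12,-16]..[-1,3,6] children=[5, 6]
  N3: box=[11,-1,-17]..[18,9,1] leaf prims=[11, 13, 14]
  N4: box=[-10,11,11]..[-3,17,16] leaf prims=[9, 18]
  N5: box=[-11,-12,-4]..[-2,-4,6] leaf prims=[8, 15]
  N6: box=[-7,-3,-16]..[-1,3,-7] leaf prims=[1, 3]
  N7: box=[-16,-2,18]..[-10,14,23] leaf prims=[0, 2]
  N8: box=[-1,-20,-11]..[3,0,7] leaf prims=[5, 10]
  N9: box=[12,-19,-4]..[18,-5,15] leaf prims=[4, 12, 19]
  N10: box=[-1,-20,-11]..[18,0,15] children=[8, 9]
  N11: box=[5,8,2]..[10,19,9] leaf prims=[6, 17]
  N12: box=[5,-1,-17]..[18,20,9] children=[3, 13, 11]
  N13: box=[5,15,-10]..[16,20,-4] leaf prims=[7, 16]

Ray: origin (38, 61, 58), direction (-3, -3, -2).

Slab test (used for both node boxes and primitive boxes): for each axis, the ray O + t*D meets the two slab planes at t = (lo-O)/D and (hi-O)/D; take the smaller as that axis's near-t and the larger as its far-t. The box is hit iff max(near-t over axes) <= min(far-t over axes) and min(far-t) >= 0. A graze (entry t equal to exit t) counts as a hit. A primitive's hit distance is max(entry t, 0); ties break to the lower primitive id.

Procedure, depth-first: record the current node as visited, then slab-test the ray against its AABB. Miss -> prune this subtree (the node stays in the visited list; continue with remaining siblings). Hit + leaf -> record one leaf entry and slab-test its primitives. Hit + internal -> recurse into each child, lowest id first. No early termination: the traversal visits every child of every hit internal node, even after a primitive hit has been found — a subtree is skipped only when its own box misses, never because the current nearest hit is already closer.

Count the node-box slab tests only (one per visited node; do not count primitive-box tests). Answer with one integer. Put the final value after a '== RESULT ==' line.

Traverse from the root:
N0 x:[20/3,18] y:[41/3,27] z:[35/2,75/2] -> hit [35/2,18], descend [1, 2, 10, 12]
  N1 x:[41/3,18] y:[44/3,21] z:[35/2,47/2] -> hit [35/2,18], descend [4, 7]
    N4 x:[41/3,16] y:[44/3,50/3] z:[21,47/2] -> miss, prune
    N7 x:[16,18] y:[47/3,21] z:[35/2,20] -> hit [35/2,18] leaf, test {P0(miss), P2(miss)}
  N2 x:[13,49/3] y:[58/3,73/3] z:[26,37] -> miss, prune
  N10 x:[20/3,13] y:[61/3,27] z:[43/2,69/2] -> miss, prune
  N12 x:[20/3,11] y:[41/3,62/3] z:[49/2,75/2] -> miss, prune

order=[0, 1, 4, 7, 2, 10, 12]  |boxes|=7  |leaves|=1  hit=miss

== RESULT ==
7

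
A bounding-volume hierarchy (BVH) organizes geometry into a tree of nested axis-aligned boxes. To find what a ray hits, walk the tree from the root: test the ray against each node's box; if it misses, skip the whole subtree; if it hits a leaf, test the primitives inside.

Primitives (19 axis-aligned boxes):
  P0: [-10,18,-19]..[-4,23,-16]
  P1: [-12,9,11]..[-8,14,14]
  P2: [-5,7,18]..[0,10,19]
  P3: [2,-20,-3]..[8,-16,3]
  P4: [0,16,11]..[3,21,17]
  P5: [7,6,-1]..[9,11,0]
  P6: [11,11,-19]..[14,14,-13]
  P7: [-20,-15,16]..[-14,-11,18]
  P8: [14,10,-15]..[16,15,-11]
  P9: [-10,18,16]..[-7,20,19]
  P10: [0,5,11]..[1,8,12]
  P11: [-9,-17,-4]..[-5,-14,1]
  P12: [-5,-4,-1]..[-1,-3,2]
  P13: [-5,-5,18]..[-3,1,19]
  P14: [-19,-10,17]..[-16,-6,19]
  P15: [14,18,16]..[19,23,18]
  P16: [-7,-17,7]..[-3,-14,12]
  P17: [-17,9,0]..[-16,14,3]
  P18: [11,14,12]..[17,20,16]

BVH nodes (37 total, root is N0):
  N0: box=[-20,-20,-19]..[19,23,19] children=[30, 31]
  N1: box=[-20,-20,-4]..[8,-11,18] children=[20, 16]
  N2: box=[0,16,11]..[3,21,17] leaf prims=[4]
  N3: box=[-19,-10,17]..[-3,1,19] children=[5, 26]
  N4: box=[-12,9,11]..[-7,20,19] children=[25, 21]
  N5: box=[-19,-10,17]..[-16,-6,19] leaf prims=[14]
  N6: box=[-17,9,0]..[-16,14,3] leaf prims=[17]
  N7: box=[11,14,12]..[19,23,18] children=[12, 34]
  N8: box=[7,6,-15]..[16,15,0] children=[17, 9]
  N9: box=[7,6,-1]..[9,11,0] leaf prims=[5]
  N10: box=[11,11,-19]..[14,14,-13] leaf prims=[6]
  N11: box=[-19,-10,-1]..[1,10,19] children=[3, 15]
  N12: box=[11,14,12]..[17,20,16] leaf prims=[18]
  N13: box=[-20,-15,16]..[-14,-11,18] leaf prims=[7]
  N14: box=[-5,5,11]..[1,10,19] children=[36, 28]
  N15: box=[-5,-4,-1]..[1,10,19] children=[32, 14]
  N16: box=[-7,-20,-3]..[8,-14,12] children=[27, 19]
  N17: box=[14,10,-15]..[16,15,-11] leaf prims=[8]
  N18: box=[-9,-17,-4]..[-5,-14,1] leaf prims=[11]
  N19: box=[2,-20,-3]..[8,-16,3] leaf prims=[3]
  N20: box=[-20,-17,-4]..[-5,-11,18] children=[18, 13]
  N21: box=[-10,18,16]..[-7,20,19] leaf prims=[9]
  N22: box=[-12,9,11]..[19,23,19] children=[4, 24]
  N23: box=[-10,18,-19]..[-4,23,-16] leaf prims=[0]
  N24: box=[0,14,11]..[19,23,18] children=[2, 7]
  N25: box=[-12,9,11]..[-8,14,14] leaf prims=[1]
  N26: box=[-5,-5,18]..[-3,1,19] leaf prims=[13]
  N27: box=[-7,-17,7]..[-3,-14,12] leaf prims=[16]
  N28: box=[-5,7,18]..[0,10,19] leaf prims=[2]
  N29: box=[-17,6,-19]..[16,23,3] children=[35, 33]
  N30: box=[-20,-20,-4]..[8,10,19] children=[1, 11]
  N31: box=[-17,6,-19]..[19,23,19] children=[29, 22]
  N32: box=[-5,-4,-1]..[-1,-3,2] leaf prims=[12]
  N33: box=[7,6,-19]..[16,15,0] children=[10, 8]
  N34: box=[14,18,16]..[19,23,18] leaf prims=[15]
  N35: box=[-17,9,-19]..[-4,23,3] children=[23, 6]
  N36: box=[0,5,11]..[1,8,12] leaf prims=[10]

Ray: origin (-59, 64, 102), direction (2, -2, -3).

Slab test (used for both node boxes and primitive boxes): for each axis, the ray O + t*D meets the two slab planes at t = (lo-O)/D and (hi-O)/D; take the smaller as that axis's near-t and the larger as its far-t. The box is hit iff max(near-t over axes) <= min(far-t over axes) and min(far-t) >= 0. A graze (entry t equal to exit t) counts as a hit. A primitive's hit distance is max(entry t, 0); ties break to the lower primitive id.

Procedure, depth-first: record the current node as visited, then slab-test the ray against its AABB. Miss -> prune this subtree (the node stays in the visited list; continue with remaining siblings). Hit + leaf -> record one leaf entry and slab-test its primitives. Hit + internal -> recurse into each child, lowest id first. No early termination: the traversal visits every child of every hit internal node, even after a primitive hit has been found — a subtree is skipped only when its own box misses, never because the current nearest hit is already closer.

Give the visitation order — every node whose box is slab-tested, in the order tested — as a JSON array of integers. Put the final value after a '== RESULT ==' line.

Walk:
N0 x:[39/2,39] y:[41/2,42] z:[83/3,121/3] -> hit [83/3,39], descend [30, 31]
  N30 x:[39/2,67/2] y:[27,42] z:[83/3,106/3] -> hit [83/3,67/2], descend [1, 11]
    N1 x:[39/2,67/2] y:[75/2,42] z:[28,106/3] -> miss, prune
    N11 x:[20,30] y:[27,37] z:[83/3,103/3] -> hit [83/3,30], descend [3, 15]
      N3 x:[20,28] y:[63/2,37] z:[83/3,85/3] -> miss, prune
      N15 x:[27,30] y:[27,34] z:[83/3,103/3] -> hit [83/3,30], descend [14, 32]
        N14 x:[27,30] y:[27,59/2] z:[83/3,91/3] -> hit [83/3,59/2], descend [28, 36]
          N28 x:[27,59/2] y:[27,57/2] z:[83/3,28] -> hit [83/3,28] leaf, test {P2@t=83/3}
          N36 x:[59/2,30] y:[28,59/2] z:[30,91/3] -> miss, prune
        N32 x:[27,29] y:[67/2,34] z:[100/3,103/3] -> miss, prune
  N31 x:[21,39] y:[41/2,29] z:[83/3,121/3] -> hit [83/3,29], descend [22, 29]
    N22 x:[47/2,39] y:[41/2,55/2] z:[83/3,91/3] -> miss, prune
    N29 x:[21,75/2] y:[41/2,29] z:[33,121/3] -> miss, prune

Visited [0, 30, 1, 11, 3, 15, 14, 28, 36, 32, 31, 22, 29]. Tests: 13 box, 1 leaf. Nearest: P2.

== RESULT ==
[0, 30, 1, 11, 3, 15, 14, 28, 36, 32, 31, 22, 29]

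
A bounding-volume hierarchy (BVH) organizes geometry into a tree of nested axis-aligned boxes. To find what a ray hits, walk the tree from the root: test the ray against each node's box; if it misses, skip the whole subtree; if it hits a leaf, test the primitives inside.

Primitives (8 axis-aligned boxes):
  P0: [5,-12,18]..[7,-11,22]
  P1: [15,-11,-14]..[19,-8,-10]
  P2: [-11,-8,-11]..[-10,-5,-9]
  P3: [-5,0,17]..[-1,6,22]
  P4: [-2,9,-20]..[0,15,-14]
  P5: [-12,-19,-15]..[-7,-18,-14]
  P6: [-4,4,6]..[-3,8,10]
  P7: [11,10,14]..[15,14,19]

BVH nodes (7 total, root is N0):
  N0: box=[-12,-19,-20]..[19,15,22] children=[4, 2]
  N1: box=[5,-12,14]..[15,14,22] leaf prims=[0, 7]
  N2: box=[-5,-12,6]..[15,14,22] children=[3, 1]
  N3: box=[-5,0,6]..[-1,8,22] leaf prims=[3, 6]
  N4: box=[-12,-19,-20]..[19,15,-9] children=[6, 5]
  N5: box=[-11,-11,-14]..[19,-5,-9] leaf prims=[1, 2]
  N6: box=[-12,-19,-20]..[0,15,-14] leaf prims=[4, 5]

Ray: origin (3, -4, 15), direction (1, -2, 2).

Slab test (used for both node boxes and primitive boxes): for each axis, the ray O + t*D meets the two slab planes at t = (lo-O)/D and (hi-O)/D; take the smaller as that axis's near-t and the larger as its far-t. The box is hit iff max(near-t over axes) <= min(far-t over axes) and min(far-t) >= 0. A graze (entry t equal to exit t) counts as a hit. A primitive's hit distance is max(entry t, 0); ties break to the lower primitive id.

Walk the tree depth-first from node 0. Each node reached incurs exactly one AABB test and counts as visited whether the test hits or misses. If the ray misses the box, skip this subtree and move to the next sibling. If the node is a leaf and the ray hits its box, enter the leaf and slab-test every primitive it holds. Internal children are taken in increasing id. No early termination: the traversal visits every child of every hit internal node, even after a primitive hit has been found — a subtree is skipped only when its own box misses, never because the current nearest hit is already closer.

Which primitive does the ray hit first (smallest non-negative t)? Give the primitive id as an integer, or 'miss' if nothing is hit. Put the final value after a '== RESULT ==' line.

Trace the traversal:
N0 x:[-15,16] y:[-19/2,15/2] z:[-35/2,7/2] -> hit [-19/2,7/2], descend [2, 4]
  N2 x:[-8,12] y:[-9,4] z:[-9/2,7/2] -> hit [-9/2,7/2], descend [1, 3]
    N1 x:[2,12] y:[-9,4] z:[-1/2,7/2] -> hit [2,7/2] leaf, test {P0@t=7/2, P7(miss)}
    N3 x:[-8,-4] y:[-6,-2] z:[-9/2,7/2] -> miss, prune
  N4 x:[-15,16] y:[-19/2,15/2] z:[-35/2,-12] -> miss, prune

5 AABB tests over nodes [0, 2, 1, 3, 4]; 1 leaf entered; closest P0.

== RESULT ==
0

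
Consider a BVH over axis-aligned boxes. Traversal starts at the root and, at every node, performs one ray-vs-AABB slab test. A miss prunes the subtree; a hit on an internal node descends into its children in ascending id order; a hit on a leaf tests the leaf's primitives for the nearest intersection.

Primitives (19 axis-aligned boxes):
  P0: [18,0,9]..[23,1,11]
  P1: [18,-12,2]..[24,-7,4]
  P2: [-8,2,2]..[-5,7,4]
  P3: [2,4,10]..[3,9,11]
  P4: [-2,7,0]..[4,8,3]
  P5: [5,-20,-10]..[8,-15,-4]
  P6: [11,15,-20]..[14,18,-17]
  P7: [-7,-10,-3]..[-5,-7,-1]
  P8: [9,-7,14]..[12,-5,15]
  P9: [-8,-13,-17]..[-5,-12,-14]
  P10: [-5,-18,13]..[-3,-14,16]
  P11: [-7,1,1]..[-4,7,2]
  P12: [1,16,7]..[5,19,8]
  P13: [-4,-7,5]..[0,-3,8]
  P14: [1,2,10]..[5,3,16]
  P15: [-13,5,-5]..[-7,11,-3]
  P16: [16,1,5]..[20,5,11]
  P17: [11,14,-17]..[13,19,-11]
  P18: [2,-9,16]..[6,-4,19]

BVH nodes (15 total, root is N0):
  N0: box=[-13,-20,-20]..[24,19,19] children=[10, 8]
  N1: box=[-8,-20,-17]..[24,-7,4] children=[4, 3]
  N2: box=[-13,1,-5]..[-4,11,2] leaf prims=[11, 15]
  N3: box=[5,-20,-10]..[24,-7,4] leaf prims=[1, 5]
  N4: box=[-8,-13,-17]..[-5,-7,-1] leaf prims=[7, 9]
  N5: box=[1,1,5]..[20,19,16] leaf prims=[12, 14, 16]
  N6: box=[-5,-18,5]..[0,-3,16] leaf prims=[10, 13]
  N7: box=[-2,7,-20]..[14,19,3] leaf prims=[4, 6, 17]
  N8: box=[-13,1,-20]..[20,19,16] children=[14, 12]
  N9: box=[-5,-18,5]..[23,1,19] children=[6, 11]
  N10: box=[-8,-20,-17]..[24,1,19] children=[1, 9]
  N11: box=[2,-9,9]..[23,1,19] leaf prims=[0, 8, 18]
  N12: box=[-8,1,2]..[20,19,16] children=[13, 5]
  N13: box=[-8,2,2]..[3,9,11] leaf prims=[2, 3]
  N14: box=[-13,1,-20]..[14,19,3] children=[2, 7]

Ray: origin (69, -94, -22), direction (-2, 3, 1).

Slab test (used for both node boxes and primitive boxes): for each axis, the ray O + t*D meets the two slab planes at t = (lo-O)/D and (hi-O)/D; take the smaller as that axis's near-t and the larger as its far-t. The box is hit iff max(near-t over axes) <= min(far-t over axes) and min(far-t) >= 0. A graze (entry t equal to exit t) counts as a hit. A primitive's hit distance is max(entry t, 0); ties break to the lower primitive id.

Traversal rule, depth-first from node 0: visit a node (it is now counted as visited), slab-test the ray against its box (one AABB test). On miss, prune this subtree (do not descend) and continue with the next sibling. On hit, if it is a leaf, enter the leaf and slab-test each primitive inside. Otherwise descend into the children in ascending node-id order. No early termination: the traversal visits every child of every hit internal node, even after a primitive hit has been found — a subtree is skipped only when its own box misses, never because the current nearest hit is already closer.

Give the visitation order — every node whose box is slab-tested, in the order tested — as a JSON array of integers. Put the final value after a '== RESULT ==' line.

Trace the traversal:
N0 x:[45/2,41] y:[74/3,113/3] z:[2,41] -> hit [74/3,113/3], descend [8, 10]
  N8 x:[49/2,41] y:[95/3,113/3] z:[2,38] -> hit [95/3,113/3], descend [12, 14]
    N12 x:[49/2,77/2] y:[95/3,113/3] z:[24,38] -> hit [95/3,113/3], descend [5, 13]
      N5 x:[49/2,34] y:[95/3,113/3] z:[27,38] -> hit [95/3,34] leaf, test {P12(miss), P14@t=32, P16(miss)}
      N13 x:[33,77/2] y:[32,103/3] z:[24,33] -> hit [33,33] leaf, test {P2(miss), P3@t=33}
    N14 x:[55/2,41] y:[95/3,113/3] z:[2,25] -> miss, prune
  N10 x:[45/2,77/2] y:[74/3,95/3] z:[5,41] -> hit [74/3,95/3], descend [1, 9]
    N1 x:[45/2,77/2] y:[74/3,29] z:[5,26] -> hit [74/3,26], descend [3, 4]
      N3 x:[45/2,32] y:[74/3,29] z:[12,26] -> hit [74/3,26] leaf, test {P1(miss), P5(miss)}
      N4 x:[37,77/2] y:[27,29] z:[5,21] -> miss, prune
    N9 x:[23,37] y:[76/3,95/3] z:[27,41] -> hit [27,95/3], descend [6, 11]
      N6 x:[69/2,37] y:[76/3,91/3] z:[27,38] -> miss, prune
      N11 x:[23,67/2] y:[85/3,95/3] z:[31,41] -> hit [31,95/3] leaf, test {P0(miss), P8(miss), P18(miss)}

13 AABB tests over nodes [0, 8, 12, 5, 13, 14, 10, 1, 3, 4, 9, 6, 11]; 4 leaves entered; closest P14.

== RESULT ==
[0, 8, 12, 5, 13, 14, 10, 1, 3, 4, 9, 6, 11]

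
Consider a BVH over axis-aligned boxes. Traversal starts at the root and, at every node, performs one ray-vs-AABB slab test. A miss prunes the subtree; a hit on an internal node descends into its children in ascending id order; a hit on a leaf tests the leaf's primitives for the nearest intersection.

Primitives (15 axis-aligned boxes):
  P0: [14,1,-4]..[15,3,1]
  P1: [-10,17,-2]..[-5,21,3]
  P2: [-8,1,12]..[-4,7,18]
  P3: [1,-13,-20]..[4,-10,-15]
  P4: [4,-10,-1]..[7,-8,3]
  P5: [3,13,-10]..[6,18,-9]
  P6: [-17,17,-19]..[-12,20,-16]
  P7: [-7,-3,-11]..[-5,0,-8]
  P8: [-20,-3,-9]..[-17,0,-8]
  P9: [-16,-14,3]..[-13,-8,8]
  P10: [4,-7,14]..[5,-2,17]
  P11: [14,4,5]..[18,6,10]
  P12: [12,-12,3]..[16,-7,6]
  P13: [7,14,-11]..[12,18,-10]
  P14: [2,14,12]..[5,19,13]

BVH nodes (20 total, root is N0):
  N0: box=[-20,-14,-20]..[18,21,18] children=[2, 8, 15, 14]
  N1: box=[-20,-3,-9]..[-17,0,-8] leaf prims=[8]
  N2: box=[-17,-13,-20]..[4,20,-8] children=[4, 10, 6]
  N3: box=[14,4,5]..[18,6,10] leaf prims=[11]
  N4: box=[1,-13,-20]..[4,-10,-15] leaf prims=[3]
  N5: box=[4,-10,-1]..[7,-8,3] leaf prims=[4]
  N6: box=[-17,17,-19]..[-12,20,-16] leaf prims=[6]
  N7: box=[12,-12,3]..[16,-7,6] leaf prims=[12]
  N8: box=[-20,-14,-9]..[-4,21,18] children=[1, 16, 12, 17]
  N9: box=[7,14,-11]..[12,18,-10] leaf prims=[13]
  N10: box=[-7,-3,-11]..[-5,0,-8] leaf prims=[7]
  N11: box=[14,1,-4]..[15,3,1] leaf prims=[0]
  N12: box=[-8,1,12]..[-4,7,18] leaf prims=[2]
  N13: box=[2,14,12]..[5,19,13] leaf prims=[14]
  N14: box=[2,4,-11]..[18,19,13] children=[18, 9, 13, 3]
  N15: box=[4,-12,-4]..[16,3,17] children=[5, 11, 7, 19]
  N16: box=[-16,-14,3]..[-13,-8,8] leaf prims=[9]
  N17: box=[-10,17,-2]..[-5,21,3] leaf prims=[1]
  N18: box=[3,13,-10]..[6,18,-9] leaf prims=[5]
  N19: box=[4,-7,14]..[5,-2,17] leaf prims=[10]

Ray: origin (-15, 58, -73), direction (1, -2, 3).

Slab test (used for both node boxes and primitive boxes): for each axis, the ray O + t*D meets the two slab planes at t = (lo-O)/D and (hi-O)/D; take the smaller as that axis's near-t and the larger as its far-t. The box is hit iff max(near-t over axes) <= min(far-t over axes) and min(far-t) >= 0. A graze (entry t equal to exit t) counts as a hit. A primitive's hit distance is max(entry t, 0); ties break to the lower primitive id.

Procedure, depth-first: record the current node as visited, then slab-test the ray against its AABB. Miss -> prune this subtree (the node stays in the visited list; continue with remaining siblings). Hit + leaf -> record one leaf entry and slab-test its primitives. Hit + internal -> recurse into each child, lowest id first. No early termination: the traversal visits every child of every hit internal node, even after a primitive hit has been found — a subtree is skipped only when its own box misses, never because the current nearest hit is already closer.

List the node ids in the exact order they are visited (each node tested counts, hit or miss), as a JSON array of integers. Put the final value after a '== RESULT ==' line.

Traverse from the root:
N0 x:[-5,33] y:[37/2,36] z:[53/3,91/3] -> hit [37/2,91/3], descend [2, 8, 14, 15]
  N2 x:[-2,19] y:[19,71/2] z:[53/3,65/3] -> hit [19,19], descend [4, 6, 10]
    N4 x:[16,19] y:[34,71/2] z:[53/3,58/3] -> miss, prune
    N6 x:[-2,3] y:[19,41/2] z:[18,19] -> miss, prune
    N10 x:[8,10] y:[29,61/2] z:[62/3,65/3] -> miss, prune
  N8 x:[-5,11] y:[37/2,36] z:[64/3,91/3] -> miss, prune
  N14 x:[17,33] y:[39/2,27] z:[62/3,86/3] -> hit [62/3,27], descend [3, 9, 13, 18]
    N3 x:[29,33] y:[26,27] z:[26,83/3] -> miss, prune
    N9 x:[22,27] y:[20,22] z:[62/3,21] -> miss, prune
    N13 x:[17,20] y:[39/2,22] z:[85/3,86/3] -> miss, prune
    N18 x:[18,21] y:[20,45/2] z:[21,64/3] -> hit [21,21] leaf, test {P5@t=21}
  N15 x:[19,31] y:[55/2,35] z:[23,30] -> hit [55/2,30], descend [5, 7, 11, 19]
    N5 x:[19,22] y:[33,34] z:[24,76/3] -> miss, prune
    N7 x:[27,31] y:[65/2,35] z:[76/3,79/3] -> miss, prune
    N11 x:[29,30] y:[55/2,57/2] z:[23,74/3] -> miss, prune
    N19 x:[19,20] y:[30,65/2] z:[29,30] -> miss, prune

Summary -> nodes [0, 2, 4, 6, 10, 8, 14, 3, 9, 13, 18, 15, 5, 7, 11, 19]; box-tests=16; leaf-entries=1; first=P5

== RESULT ==
[0, 2, 4, 6, 10, 8, 14, 3, 9, 13, 18, 15, 5, 7, 11, 19]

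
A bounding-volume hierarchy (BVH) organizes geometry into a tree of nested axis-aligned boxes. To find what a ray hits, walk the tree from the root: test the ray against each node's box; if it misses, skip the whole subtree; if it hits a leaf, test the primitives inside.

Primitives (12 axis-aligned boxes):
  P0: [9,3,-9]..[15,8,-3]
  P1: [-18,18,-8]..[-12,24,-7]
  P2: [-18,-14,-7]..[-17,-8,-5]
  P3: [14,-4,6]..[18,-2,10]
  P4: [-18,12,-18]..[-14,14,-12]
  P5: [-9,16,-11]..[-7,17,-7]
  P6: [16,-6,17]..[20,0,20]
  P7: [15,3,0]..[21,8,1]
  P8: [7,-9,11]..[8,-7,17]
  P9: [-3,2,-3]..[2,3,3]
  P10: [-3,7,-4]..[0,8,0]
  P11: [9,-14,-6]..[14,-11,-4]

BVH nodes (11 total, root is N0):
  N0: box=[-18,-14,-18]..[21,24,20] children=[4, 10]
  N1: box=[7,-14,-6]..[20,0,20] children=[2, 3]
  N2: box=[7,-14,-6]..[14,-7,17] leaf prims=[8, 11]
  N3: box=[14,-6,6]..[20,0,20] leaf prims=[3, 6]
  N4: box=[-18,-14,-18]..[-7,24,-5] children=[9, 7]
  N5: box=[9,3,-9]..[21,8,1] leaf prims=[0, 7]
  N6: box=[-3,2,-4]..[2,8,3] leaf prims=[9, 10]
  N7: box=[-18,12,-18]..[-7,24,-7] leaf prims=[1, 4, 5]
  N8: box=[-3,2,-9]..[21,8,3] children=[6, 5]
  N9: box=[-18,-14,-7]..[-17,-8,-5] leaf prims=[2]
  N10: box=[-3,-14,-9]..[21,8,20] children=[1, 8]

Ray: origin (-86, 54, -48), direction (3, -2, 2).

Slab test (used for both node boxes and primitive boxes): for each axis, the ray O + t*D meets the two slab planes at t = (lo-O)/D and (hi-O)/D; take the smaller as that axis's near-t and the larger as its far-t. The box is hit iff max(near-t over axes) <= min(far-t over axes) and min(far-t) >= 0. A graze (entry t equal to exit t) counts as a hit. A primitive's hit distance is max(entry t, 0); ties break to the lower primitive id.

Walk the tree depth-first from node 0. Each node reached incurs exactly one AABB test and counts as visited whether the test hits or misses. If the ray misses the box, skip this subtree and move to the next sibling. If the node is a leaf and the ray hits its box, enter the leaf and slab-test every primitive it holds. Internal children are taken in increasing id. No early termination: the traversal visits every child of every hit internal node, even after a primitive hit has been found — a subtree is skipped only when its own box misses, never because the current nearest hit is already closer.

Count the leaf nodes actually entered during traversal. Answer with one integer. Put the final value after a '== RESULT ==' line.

Traverse from the root:
N0 x:[68/3,107/3] y:[15,34] z:[15,34] -> hit [68/3,34], descend [4, 10]
  N4 x:[68/3,79/3] y:[15,34] z:[15,43/2] -> miss, prune
  N10 x:[83/3,107/3] y:[23,34] z:[39/2,34] -> hit [83/3,34], descend [1, 8]
    N1 x:[31,106/3] y:[27,34] z:[21,34] -> hit [31,34], descend [2, 3]
      N2 x:[31,100/3] y:[61/2,34] z:[21,65/2] -> hit [31,65/2] leaf, test {P8@t=31, P11(miss)}
      N3 x:[100/3,106/3] y:[27,30] z:[27,34] -> miss, prune
    N8 x:[83/3,107/3] y:[23,26] z:[39/2,51/2] -> miss, prune

Summary -> nodes [0, 4, 10, 1, 2, 3, 8]; box-tests=7; leaf-entries=1; first=P8

== RESULT ==
1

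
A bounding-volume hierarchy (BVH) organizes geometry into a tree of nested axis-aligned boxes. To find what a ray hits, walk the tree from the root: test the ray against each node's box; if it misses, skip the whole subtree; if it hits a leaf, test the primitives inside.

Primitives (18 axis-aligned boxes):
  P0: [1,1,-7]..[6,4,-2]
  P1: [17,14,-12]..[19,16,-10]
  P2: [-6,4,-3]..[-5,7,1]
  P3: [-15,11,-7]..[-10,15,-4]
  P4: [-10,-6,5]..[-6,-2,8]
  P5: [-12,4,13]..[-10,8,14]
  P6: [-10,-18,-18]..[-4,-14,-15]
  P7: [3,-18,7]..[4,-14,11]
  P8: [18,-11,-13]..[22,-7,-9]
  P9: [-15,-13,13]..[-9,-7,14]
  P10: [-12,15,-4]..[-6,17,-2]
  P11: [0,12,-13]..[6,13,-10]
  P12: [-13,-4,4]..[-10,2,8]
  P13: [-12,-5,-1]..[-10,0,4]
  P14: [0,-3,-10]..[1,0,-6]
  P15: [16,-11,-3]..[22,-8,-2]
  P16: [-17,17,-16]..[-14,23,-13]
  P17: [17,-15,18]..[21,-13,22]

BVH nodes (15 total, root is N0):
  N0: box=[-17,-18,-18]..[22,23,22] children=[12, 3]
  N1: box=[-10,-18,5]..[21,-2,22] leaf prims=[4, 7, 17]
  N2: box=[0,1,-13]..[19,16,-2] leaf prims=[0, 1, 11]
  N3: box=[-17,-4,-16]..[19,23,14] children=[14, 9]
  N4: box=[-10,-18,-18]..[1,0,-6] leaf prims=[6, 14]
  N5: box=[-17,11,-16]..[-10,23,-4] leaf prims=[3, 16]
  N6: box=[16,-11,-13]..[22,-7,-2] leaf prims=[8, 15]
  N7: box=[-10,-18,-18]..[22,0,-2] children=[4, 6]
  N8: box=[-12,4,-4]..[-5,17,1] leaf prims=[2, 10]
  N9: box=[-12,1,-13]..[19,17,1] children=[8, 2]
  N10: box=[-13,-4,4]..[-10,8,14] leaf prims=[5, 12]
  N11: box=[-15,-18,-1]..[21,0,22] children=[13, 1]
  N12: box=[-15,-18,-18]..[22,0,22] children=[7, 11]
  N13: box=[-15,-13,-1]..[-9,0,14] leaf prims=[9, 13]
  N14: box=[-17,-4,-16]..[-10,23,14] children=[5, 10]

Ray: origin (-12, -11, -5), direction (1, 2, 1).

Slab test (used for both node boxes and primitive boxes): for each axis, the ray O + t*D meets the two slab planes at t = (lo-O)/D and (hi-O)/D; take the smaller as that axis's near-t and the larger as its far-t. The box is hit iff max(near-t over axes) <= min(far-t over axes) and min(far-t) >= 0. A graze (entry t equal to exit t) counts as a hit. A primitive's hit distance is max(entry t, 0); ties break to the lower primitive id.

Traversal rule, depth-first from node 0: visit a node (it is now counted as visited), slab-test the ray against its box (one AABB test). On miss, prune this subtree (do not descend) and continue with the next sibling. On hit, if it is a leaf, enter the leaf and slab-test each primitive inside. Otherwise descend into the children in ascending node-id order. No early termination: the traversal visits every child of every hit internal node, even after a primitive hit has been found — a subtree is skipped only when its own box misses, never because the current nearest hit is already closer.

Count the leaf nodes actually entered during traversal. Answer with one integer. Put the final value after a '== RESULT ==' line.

Trace the traversal:
N0 x:[-5,34] y:[-7/2,17] z:[-13,27] -> hit [-7/2,17], descend [3, 12]
  N3 x:[-5,31] y:[7/2,17] z:[-11,19] -> hit [7/2,17], descend [9, 14]
    N9 x:[0,31] y:[6,14] z:[-8,6] -> hit [6,6], descend [2, 8]
      N2 x:[12,31] y:[6,27/2] z:[-8,3] -> miss, prune
      N8 x:[0,7] y:[15/2,14] z:[1,6] -> miss, prune
    N14 x:[-5,2] y:[7/2,17] z:[-11,19] -> miss, prune
  N12 x:[-3,34] y:[-7/2,11/2] z:[-13,27] -> hit [-3,11/2], descend [7, 11]
    N7 x:[2,34] y:[-7/2,11/2] z:[-13,3] -> hit [2,3], descend [4, 6]
      N4 x:[2,13] y:[-7/2,11/2] z:[-13,-1] -> miss, prune
      N6 x:[28,34] y:[0,2] z:[-8,3] -> miss, prune
    N11 x:[-3,33] y:[-7/2,11/2] z:[4,27] -> hit [4,11/2], descend [1, 13]
      N1 x:[2,33] y:[-7/2,9/2] z:[10,27] -> miss, prune
      N13 x:[-3,3] y:[-1,11/2] z:[4,19] -> miss, prune

13 AABB tests over nodes [0, 3, 9, 2, 8, 14, 12, 7, 4, 6, 11, 1, 13]; 0 leaves entered; closest miss.

== RESULT ==
0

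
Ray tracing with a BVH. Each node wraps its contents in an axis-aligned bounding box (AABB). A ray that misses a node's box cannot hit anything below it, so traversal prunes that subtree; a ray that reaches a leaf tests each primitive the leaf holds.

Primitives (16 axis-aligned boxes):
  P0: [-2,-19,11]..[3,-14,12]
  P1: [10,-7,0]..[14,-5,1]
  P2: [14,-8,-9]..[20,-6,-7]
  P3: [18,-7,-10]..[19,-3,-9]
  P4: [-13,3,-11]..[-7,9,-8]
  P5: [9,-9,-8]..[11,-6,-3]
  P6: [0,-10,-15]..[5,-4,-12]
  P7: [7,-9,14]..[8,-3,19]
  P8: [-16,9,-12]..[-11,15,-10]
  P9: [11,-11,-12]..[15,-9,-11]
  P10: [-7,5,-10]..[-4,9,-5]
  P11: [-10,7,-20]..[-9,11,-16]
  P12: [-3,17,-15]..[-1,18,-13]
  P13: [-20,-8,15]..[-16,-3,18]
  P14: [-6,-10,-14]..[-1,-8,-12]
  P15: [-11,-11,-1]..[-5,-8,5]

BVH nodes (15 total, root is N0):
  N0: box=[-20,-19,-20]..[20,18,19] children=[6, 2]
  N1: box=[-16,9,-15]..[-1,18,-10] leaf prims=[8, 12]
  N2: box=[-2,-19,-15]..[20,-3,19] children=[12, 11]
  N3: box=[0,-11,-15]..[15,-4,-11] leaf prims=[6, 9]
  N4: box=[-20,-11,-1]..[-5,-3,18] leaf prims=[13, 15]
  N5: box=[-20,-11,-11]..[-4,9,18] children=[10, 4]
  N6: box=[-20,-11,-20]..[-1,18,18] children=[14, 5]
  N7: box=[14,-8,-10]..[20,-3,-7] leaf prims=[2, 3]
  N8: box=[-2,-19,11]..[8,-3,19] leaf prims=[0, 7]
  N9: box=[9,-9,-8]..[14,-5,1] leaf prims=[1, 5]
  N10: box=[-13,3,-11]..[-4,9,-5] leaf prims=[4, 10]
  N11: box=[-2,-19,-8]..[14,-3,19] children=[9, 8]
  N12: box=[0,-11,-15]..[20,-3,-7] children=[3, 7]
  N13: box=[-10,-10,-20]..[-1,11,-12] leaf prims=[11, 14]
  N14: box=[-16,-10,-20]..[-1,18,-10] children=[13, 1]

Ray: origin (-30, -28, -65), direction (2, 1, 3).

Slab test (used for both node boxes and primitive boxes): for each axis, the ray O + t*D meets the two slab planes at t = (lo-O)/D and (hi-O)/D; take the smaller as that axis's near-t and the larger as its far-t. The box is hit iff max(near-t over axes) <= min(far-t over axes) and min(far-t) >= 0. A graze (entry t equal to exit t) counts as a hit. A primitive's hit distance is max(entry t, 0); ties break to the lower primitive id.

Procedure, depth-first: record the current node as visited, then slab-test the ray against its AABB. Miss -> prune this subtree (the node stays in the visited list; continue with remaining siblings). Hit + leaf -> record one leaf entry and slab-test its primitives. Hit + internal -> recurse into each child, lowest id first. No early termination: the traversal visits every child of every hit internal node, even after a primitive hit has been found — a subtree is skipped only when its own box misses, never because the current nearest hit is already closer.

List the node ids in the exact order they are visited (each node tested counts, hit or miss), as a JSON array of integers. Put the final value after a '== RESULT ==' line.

Traverse from the root:
N0 x:[5,25] y:[9,46] z:[15,28] -> hit [15,25], descend [2, 6]
  N2 x:[14,25] y:[9,25] z:[50/3,28] -> hit [50/3,25], descend [11, 12]
    N11 x:[14,22] y:[9,25] z:[19,28] -> hit [19,22], descend [8, 9]
      N8 x:[14,19] y:[9,25] z:[76/3,28] -> miss, prune
      N9 x:[39/2,22] y:[19,23] z:[19,22] -> hit [39/2,22] leaf, test {P1@t=65/3, P5@t=39/2}
    N12 x:[15,25] y:[17,25] z:[50/3,58/3] -> hit [17,58/3], descend [3, 7]
      N3 x:[15,45/2] y:[17,24] z:[50/3,18] -> hit [17,18] leaf, test {P6(miss), P9(miss)}
      N7 x:[22,25] y:[20,25] z:[55/3,58/3] -> miss, prune
  N6 x:[5,29/2] y:[17,46] z:[15,83/3] -> miss, prune

9 AABB tests over nodes [0, 2, 11, 8, 9, 12, 3, 7, 6]; 2 leaves entered; closest P5.

== RESULT ==
[0, 2, 11, 8, 9, 12, 3, 7, 6]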